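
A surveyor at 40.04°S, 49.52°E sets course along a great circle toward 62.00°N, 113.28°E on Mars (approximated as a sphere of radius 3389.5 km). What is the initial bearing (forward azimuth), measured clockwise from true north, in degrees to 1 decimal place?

27.5°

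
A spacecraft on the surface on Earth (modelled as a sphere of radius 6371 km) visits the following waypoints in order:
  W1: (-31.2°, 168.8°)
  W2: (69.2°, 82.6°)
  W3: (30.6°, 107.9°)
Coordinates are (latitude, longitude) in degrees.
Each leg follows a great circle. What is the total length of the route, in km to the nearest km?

Leg W1→W2: central angle 2.0535 rad, distance 13082.6 km.
Leg W2→W3: central angle 0.7194 rad, distance 4583.3 km.
Total: 13082.6 + 4583.3 ≈ 17666 km.

17666 km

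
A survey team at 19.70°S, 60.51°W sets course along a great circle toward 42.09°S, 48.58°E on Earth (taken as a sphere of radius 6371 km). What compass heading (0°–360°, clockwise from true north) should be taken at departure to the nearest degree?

135°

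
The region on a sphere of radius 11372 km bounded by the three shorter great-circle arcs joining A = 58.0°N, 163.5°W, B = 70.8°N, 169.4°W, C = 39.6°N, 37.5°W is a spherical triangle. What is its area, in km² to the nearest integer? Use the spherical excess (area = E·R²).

Side lengths (central angles): a = 1.1233, b = 1.2655, c = 0.2275 rad; semiperimeter s = 1.3082.
By l'Huilier's theorem, tan(E/4) = √[tan(s/2) tan((s−a)/2) tan((s−b)/2) tan((s−c)/2)], giving spherical excess E = 0.1206 rad.
Area = E·R² = 0.1206 × (11372)² ≈ 15592946 km².

15592946 km²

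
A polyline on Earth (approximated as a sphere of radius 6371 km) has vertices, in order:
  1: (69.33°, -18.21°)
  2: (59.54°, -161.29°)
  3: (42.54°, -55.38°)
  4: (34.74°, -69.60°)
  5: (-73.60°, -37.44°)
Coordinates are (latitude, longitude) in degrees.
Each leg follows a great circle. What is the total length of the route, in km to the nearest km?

25994 km

Leg 1→2: central angle 0.8454 rad, distance 5386.0 km.
Leg 2→3: central angle 1.0697 rad, distance 6815.0 km.
Leg 3→4: central angle 0.2364 rad, distance 1505.9 km.
Leg 4→5: central angle 1.9286 rad, distance 12287.4 km.
Total: 5386.0 + 6815.0 + 1505.9 + 12287.4 ≈ 25994 km.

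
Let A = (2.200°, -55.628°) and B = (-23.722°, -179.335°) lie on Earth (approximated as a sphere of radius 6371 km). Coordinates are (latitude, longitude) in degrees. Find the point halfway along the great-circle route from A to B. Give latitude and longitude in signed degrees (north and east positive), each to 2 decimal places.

-21.88°, -112.81°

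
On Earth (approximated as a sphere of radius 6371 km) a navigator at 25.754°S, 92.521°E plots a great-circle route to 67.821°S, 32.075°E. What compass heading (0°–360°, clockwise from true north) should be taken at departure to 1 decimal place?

Δλ = -60.446° = -1.0550 rad.
y = sin Δλ · cos φ₂ = (-0.8699)(0.3775) = -0.3284
x = cos φ₁ sin φ₂ − sin φ₁ cos φ₂ cos Δλ = (0.9007)(-0.9260) − (-0.4345)(0.3775)(0.4932) = -0.7531
θ = atan2(y, x) = -156.44°; adding 360° gives 203.6°.

203.6°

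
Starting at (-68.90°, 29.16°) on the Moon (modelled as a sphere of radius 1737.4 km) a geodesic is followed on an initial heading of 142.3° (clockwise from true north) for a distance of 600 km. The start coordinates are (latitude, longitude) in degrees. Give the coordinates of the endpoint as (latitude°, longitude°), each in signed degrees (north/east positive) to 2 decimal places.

-76.98°, 95.93°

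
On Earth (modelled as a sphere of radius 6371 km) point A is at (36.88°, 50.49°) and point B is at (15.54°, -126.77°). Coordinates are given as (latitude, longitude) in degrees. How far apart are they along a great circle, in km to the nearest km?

14179 km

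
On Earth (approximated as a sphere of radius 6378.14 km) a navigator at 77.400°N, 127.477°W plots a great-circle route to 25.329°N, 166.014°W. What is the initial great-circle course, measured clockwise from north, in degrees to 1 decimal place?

With φ₁ = 1.3509, φ₂ = 0.4421, Δλ = -0.6726 rad, the forward-azimuth formula gives
θ = atan2( sin Δλ cos φ₂ , cos φ₁ sin φ₂ − sin φ₁ cos φ₂ cos Δλ ) = atan2(-0.5631, -0.5967) = -136.66°.
Adding 360° brings this into [0°, 360°): 223.3°.

223.3°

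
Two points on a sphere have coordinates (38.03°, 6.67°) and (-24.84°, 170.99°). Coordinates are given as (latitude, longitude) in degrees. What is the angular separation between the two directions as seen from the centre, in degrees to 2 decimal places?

In radians: φ₁ = 0.6637, φ₂ = -0.4335, Δλ = 164.320° = 2.8679 rad.
Haversine: a = sin²(Δφ/2) + cos φ₁ cos φ₂ sin²(Δλ/2) = 0.2720 + (0.7877)(0.9075)(0.9814) = 0.97351.
Central angle c = 2·arcsin(√a) = 2.81462 rad.
So the angular separation is 161.27°.

161.27°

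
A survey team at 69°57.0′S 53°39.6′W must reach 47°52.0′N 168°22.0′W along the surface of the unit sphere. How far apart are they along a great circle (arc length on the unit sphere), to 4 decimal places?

2.4861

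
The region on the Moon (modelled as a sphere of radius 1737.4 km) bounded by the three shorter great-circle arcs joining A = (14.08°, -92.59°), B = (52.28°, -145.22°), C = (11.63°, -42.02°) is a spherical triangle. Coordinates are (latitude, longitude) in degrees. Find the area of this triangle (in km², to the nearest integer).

1419328 km²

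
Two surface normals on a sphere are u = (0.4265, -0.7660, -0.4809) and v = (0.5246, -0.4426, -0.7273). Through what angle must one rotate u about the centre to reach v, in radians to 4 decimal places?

u·v = 0.9125; |u| = 1.0000, |v| = 1.0000.
cos θ = (u·v)/(|u||v|) = 0.9125, so θ = 0.4214 rad.

0.4214 rad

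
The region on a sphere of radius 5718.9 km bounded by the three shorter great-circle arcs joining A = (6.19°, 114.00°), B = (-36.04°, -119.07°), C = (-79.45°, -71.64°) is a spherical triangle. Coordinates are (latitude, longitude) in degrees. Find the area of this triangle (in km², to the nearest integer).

40873916 km²

Side lengths (central angles): a = 0.8250, b = 1.8620, c = 2.1489 rad; semiperimeter s = 2.4180.
By l'Huilier's theorem, tan(E/4) = √[tan(s/2) tan((s−a)/2) tan((s−b)/2) tan((s−c)/2)], giving spherical excess E = 1.2497 rad.
Area = E·R² = 1.2497 × (5718.9)² ≈ 40873916 km².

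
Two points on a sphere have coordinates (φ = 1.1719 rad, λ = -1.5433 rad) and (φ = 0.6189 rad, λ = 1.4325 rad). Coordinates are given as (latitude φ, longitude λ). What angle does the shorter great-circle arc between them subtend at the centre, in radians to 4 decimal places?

1.3463 rad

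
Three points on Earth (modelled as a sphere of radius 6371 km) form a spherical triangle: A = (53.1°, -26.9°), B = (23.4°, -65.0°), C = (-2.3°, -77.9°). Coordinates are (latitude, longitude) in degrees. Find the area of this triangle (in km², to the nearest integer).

957757 km²

Side lengths (central angles): a = 0.4993, b = 1.2181, c = 0.7209 rad; semiperimeter s = 1.2191.
By l'Huilier's theorem, tan(E/4) = √[tan(s/2) tan((s−a)/2) tan((s−b)/2) tan((s−c)/2)], giving spherical excess E = 0.0236 rad.
Area = E·R² = 0.0236 × (6371)² ≈ 957757 km².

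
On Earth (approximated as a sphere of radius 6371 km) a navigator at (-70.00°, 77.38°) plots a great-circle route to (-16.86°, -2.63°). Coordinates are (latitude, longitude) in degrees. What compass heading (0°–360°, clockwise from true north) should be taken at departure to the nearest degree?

Δλ = -80.010° = -1.3964 rad.
y = sin Δλ · cos φ₂ = (-0.9848)(0.9570) = -0.9425
x = cos φ₁ sin φ₂ − sin φ₁ cos φ₂ cos Δλ = (0.3420)(-0.2900) − (-0.9397)(0.9570)(0.1735) = 0.0568
θ = atan2(y, x) = -86.55°; adding 360° gives 273°.

273°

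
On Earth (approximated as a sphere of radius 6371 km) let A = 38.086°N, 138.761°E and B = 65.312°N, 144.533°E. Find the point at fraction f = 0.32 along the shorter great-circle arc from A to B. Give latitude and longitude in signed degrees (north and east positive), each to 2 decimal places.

46.82°, 139.93°

The central angle between A and B is δ = 0.4788 rad.
With f = 0.32, the slerp weights are sin((1−f)δ)/sin δ = 0.6943 and sin(fδ)/sin δ = 0.3313.
Weighted sum of the unit vectors: (0.6943)·(-0.5919,0.5188,0.6168) + (0.3313)·(-0.3402,0.2424,0.9086) = (-0.5236, 0.4405, 0.7292).
Converting back: φ = atan2(z, √(x²+y²)) = 46.82°, λ = atan2(y, x) = 139.93°.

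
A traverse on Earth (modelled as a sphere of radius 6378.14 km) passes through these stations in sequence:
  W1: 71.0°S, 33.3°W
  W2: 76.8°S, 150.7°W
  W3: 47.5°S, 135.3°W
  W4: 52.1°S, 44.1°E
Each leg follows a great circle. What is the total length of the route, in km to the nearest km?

Leg W1→W2: central angle 0.4815 rad, distance 3070.8 km.
Leg W2→W3: central angle 0.5226 rad, distance 3333.1 km.
Leg W3→W4: central angle 1.4032 rad, distance 8949.9 km.
Total: 3070.8 + 3333.1 + 8949.9 ≈ 15354 km.

15354 km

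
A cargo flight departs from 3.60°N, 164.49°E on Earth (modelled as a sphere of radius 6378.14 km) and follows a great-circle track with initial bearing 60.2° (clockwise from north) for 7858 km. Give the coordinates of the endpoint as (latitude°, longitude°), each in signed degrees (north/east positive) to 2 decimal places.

Angular distance δ = d/R = 7858/6378.14 = 1.23202 rad; initial bearing θ = 1.0507 rad.
sin φ₂ = sin φ₁ cos δ + cos φ₁ sin δ cos θ = (0.0628)(0.3323) + (0.9980)(0.9432)(0.4970) = 0.4887, so φ₂ = 29.25°.
Δλ = atan2(sin θ sin δ cos φ₁, cos δ − sin φ₁ sin φ₂) = atan2(0.8168, 0.3016) = 69.731°.
λ₂ = 164.490° + 69.731° = 234.22° → -125.78° after wrapping to (−180°, 180°].

29.25°, -125.78°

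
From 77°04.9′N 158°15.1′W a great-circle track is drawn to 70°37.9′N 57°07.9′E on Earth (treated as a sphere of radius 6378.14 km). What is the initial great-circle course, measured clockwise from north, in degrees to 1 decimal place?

With φ₁ = 1.3453, φ₂ = 1.2328, Δλ = -2.5240 rad, the forward-azimuth formula gives
θ = atan2( sin Δλ cos φ₂ , cos φ₁ sin φ₂ − sin φ₁ cos φ₂ cos Δλ ) = atan2(-0.1920, 0.4745) = -22.04°.
Adding 360° brings this into [0°, 360°): 338.0°.

338.0°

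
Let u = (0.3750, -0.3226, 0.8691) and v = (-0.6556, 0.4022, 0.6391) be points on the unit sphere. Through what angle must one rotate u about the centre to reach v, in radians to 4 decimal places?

1.3900 rad

u·v = 0.1798; |u| = 1.0000, |v| = 1.0000.
cos θ = (u·v)/(|u||v|) = 0.1798, so θ = 1.3900 rad.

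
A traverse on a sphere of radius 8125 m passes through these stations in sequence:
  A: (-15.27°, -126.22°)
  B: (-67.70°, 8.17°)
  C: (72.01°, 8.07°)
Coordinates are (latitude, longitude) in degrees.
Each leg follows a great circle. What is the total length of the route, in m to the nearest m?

Leg A→B: central angle 1.5832 rad, distance 12863.5 m.
Leg B→C: central angle 2.4384 rad, distance 19812.0 m.
Total: 12863.5 + 19812.0 ≈ 32675 m.

32675 m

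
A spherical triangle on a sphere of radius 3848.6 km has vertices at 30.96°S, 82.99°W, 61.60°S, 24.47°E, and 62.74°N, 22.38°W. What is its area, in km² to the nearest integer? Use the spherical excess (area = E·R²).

30659862 km²

Side lengths (central angles): a = 2.2562, b = 1.8385, c = 1.2343 rad; semiperimeter s = 2.6645.
By l'Huilier's theorem, tan(E/4) = √[tan(s/2) tan((s−a)/2) tan((s−b)/2) tan((s−c)/2)], giving spherical excess E = 2.0700 rad.
Area = E·R² = 2.0700 × (3848.6)² ≈ 30659862 km².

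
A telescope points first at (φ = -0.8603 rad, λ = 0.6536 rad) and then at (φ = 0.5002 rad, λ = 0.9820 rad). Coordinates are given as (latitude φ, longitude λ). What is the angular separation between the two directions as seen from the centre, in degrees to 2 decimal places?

79.74°

In radians: φ₁ = -0.8603, φ₂ = 0.5002, Δλ = 18.816° = 0.3284 rad.
Haversine: a = sin²(Δφ/2) + cos φ₁ cos φ₂ sin²(Δλ/2) = 0.3956 + (0.6522)(0.8775)(0.0267) = 0.41092.
Central angle c = 2·arcsin(√a) = 1.39167 rad.
So the angular separation is 79.74°.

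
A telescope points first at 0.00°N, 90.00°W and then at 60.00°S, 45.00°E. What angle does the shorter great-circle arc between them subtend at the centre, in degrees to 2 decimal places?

Let φ₁ = 0.0000 rad, φ₂ = -1.0472 rad, and Δλ = 2.3562 rad.
Haversine: a = sin²(Δφ/2) + cos φ₁ cos φ₂ sin²(Δλ/2) = 0.2500 + (1.0000)(0.5000)(0.8536) = 0.67678.
Central angle c = 2·arcsin(√a) = 1.93216 rad.
So the angular separation is 110.70°.

110.70°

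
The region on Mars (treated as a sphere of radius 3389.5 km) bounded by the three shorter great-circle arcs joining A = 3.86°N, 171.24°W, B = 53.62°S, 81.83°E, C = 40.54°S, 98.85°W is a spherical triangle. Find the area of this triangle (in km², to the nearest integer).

17102131 km²

Side lengths (central angles): a = 1.4982, b = 1.3841, c = 1.7993 rad; semiperimeter s = 2.3408.
By l'Huilier's theorem, tan(E/4) = √[tan(s/2) tan((s−a)/2) tan((s−b)/2) tan((s−c)/2)], giving spherical excess E = 1.4886 rad.
Area = E·R² = 1.4886 × (3389.5)² ≈ 17102131 km².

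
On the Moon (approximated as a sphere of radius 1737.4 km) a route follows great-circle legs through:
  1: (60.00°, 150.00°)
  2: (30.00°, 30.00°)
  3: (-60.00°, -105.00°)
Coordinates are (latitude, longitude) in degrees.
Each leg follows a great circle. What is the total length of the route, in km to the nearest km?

6524 km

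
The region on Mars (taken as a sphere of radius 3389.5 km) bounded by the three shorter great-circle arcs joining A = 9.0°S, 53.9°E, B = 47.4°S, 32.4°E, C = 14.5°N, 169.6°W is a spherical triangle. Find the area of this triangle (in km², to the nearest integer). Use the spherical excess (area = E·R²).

Side lengths (central angles): a = 2.4847, b = 2.3932, c = 0.7419 rad; semiperimeter s = 2.8099.
By l'Huilier's theorem, tan(E/4) = √[tan(s/2) tan((s−a)/2) tan((s−b)/2) tan((s−c)/2)], giving spherical excess E = 2.1325 rad.
Area = E·R² = 2.1325 × (3389.5)² ≈ 24499429 km².

24499429 km²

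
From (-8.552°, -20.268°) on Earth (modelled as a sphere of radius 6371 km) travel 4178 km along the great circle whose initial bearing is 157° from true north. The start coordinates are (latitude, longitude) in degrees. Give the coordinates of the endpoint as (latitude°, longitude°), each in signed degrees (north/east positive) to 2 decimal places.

Angular distance δ = d/R = 4178/6371 = 0.65578 rad; initial bearing θ = 2.7402 rad.
sin φ₂ = sin φ₁ cos δ + cos φ₁ sin δ cos θ = (-0.1487)(0.7926) + (0.9889)(0.6098)(-0.9205) = -0.6729, so φ₂ = -42.29°.
Δλ = atan2(sin θ sin δ cos φ₁, cos δ − sin φ₁ sin φ₂) = atan2(0.2356, 0.6925) = 18.790°.
λ₂ = -20.268° + 18.790° = -1.48°.

-42.29°, -1.48°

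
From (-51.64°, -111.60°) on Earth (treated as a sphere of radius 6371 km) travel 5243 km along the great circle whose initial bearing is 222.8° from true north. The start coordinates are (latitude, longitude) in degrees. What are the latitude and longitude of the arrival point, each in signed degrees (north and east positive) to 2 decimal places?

-60.12°, 158.43°

Angular distance δ = d/R = 5243/6371 = 0.82295 rad; initial bearing θ = 3.8886 rad.
sin φ₂ = sin φ₁ cos δ + cos φ₁ sin δ cos θ = (-0.7841)(0.6801) + (0.6206)(0.7332)(-0.7337) = -0.8671, so φ₂ = -60.12°.
Δλ = atan2(sin θ sin δ cos φ₁, cos δ − sin φ₁ sin φ₂) = atan2(-0.3091, 0.0001) = -89.973°.
λ₂ = -111.600° − 89.973° = -201.57° → 158.43° after wrapping to (−180°, 180°].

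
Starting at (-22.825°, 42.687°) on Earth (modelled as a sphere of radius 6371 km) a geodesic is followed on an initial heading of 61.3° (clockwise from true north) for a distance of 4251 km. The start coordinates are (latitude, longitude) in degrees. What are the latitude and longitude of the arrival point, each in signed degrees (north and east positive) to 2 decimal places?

Angular distance δ = d/R = 4251/6371 = 0.66724 rad; initial bearing θ = 1.0699 rad.
sin φ₂ = sin φ₁ cos δ + cos φ₁ sin δ cos θ = (-0.3879)(0.7855) + (0.9217)(0.6188)(0.4802) = -0.0308, so φ₂ = -1.77°.
Δλ = atan2(sin θ sin δ cos φ₁, cos δ − sin φ₁ sin φ₂) = atan2(0.5003, 0.7736) = 32.892°.
λ₂ = 42.687° + 32.892° = 75.58°.

-1.77°, 75.58°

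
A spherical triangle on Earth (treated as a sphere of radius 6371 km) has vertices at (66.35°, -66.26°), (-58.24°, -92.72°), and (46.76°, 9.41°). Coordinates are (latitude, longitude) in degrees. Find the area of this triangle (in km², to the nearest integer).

66412063 km²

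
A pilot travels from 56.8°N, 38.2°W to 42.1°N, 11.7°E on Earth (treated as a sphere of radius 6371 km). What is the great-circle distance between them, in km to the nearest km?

3852 km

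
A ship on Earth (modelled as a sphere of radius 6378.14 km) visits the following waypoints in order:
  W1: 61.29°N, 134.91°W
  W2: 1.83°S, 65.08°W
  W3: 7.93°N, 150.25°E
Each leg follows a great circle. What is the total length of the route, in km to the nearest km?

Leg W1→W2: central angle 1.4328 rad, distance 9138.7 km.
Leg W2→W3: central angle 2.5184 rad, distance 16062.8 km.
Total: 9138.7 + 16062.8 ≈ 25201 km.

25201 km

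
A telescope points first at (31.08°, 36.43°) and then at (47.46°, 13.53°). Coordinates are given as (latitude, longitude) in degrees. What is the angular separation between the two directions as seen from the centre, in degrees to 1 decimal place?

Let φ₁ = 0.5424 rad, φ₂ = 0.8283 rad, and Δλ = -0.3997 rad.
Haversine: a = sin²(Δφ/2) + cos φ₁ cos φ₂ sin²(Δλ/2) = 0.0203 + (0.8564)(0.6761)(0.0394) = 0.04311.
Central angle c = 2·arcsin(√a) = 0.41831 rad.
So the angular separation is 24.0°.

24.0°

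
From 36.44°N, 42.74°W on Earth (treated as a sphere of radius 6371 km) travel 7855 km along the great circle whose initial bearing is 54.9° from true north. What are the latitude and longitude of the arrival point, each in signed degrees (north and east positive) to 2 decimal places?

39.30°, 51.38°

Angular distance δ = d/R = 7855/6371 = 1.23293 rad; initial bearing θ = 0.9582 rad.
sin φ₂ = sin φ₁ cos δ + cos φ₁ sin δ cos θ = (0.5940)(0.3315) + (0.8045)(0.9435)(0.5750) = 0.6333, so φ₂ = 39.30°.
Δλ = atan2(sin θ sin δ cos φ₁, cos δ − sin φ₁ sin φ₂) = atan2(0.6210, -0.0447) = 94.118°.
λ₂ = -42.740° + 94.118° = 51.38°.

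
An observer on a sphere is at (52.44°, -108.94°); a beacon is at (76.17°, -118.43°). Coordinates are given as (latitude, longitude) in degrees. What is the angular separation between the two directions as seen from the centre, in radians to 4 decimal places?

0.4191 rad

With latitudes φ₁ = 52.440°, φ₂ = 76.170° and longitude difference Δλ = -9.490°:
Haversine: a = sin²(Δφ/2) + cos φ₁ cos φ₂ sin²(Δλ/2) = 0.0423 + (0.6096)(0.2390)(0.0068) = 0.04327.
Central angle c = 2·arcsin(√a) = 0.41909 rad.
So the angular separation is 0.4191 rad.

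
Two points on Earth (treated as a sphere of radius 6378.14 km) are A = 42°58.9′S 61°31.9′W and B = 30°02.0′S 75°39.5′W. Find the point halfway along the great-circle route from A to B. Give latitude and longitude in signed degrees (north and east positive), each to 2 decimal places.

The central angle between A and B is δ = 0.2997 rad.
With f = 0.5, the slerp weights are sin((1−f)δ)/sin δ = 0.5057 and sin(fδ)/sin δ = 0.5057.
Weighted sum of the unit vectors: (0.5057)·(0.3487,-0.6431,-0.6818) + (0.5057)·(0.2144,-0.8388,-0.5005) = (0.2848, -0.7493, -0.5978).
Converting back: φ = atan2(z, √(x²+y²)) = -36.71°, λ = atan2(y, x) = -69.19°.

-36.71°, -69.19°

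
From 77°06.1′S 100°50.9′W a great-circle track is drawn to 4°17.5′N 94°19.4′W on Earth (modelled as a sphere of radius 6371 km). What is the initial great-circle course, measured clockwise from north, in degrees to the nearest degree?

7°

With φ₁ = -1.3457, φ₂ = 0.0749, Δλ = 0.1139 rad, the forward-azimuth formula gives
θ = atan2( sin Δλ cos φ₂ , cos φ₁ sin φ₂ − sin φ₁ cos φ₂ cos Δλ ) = atan2(0.1133, 0.9824) = 6.58°.
So the initial bearing is 7°.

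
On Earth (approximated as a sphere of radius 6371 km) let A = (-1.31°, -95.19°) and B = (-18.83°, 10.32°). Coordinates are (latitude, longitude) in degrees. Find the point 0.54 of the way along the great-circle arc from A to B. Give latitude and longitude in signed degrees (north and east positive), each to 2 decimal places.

-17.12°, -40.22°

Central angle δ = 1.8190 rad. Interpolating on the sphere with fraction f = 0.54:
P = [sin((1−f)δ)·A + sin(fδ)·B] / sin δ = 0.7659·A + 0.8580·B in Cartesian coordinates,
giving P = (0.7297, -0.6171, -0.2945), i.e. latitude -17.12°, longitude -40.22°.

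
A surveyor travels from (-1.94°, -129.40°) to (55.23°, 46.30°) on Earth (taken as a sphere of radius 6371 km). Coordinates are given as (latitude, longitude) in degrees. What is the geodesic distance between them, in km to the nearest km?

Let φ₁ = -0.0339 rad, φ₂ = 0.9639 rad, and Δλ = 3.0665 rad.
cos c = sin φ₁ sin φ₂ + cos φ₁ cos φ₂ cos Δλ = (-0.0339)(0.8214) + (0.9994)(0.5703)(-0.9972) = -0.59616,
so c = arccos(-0.59616) = 2.20951 rad.
Distance = R·c = 6371 × 2.2095 ≈ 14077 km.

14077 km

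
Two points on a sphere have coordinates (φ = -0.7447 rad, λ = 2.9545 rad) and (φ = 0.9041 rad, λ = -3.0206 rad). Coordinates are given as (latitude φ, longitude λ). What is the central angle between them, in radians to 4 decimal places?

With latitudes φ₁ = -42.668°, φ₂ = 51.801° and longitude difference Δλ = 17.652°:
Haversine: a = sin²(Δφ/2) + cos φ₁ cos φ₂ sin²(Δλ/2) = 0.5390 + (0.7353)(0.6184)(0.0235) = 0.54967.
Central angle c = 2·arcsin(√a) = 1.67029 rad.
So the angular separation is 1.6703 rad.

1.6703 rad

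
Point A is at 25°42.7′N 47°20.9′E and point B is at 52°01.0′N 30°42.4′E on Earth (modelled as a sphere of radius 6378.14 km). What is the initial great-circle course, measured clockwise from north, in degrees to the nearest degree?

339°

Δλ = -16.642° = -0.2905 rad.
y = sin Δλ · cos φ₂ = (-0.2864)(0.6154) = -0.1763
x = cos φ₁ sin φ₂ − sin φ₁ cos φ₂ cos Δλ = (0.9010)(0.7882) − (0.4338)(0.6154)(0.9581) = 0.4543
θ = atan2(y, x) = -21.20°; adding 360° gives 339°.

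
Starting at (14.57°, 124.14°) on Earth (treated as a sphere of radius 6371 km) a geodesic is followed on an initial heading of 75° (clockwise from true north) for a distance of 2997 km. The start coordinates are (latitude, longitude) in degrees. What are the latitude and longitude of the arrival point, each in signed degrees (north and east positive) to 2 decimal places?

19.74°, 151.86°

Angular distance δ = d/R = 2997/6371 = 0.47041 rad; initial bearing θ = 1.3090 rad.
sin φ₂ = sin φ₁ cos δ + cos φ₁ sin δ cos θ = (0.2516)(0.8914) + (0.9678)(0.4533)(0.2588) = 0.3378, so φ₂ = 19.74°.
Δλ = atan2(sin θ sin δ cos φ₁, cos δ − sin φ₁ sin φ₂) = atan2(0.4237, 0.8064) = 27.720°.
λ₂ = 124.140° + 27.720° = 151.86°.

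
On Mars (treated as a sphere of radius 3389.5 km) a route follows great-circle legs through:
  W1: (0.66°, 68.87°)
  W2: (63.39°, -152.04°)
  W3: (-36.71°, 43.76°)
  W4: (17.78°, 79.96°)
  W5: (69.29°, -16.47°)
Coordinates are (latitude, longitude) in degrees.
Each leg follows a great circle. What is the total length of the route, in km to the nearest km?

Leg W1→W2: central angle 1.9052 rad, distance 6457.6 km.
Leg W2→W3: central angle 2.6466 rad, distance 8970.6 km.
Leg W3→W4: central angle 1.1224 rad, distance 3804.5 km.
Leg W4→W5: central angle 1.3203 rad, distance 4475.0 km.
Total: 6457.6 + 8970.6 + 3804.5 + 4475.0 ≈ 23708 km.

23708 km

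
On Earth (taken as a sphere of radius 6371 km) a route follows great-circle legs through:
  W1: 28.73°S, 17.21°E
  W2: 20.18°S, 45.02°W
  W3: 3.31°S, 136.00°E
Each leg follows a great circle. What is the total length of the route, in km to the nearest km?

23703 km

Leg W1→W2: central angle 0.9893 rad, distance 6302.6 km.
Leg W2→W3: central angle 2.7312 rad, distance 17400.7 km.
Total: 6302.6 + 17400.7 ≈ 23703 km.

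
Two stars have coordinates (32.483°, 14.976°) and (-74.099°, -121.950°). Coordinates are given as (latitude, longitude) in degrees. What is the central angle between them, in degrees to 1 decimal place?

133.3°

In radians: φ₁ = 0.5669, φ₂ = -1.2933, Δλ = -136.926° = -2.3898 rad.
Haversine: a = sin²(Δφ/2) + cos φ₁ cos φ₂ sin²(Δλ/2) = 0.6427 + (0.8436)(0.2740)(0.8652) = 0.84266.
Central angle c = 2·arcsin(√a) = 2.32584 rad.
So the angular separation is 133.3°.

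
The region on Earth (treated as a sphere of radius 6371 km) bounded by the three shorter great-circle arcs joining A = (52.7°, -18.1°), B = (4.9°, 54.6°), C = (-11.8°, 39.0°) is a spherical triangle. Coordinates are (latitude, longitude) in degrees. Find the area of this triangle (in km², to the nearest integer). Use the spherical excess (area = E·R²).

12758188 km²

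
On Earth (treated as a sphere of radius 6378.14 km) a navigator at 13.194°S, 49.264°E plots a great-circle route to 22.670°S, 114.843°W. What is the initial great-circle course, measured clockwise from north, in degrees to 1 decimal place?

203.6°

Δλ = -164.107° = -2.8642 rad.
y = sin Δλ · cos φ₂ = (-0.2738)(0.9227) = -0.2527
x = cos φ₁ sin φ₂ − sin φ₁ cos φ₂ cos Δλ = (0.9736)(-0.3854) − (-0.2282)(0.9227)(-0.9618) = -0.5778
θ = atan2(y, x) = -156.38°; adding 360° gives 203.6°.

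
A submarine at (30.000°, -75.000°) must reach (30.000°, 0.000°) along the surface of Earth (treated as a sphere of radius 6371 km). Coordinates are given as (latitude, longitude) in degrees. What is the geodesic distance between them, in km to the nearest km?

In radians: φ₁ = 0.5236, φ₂ = 0.5236, Δλ = 75.000° = 1.3090 rad.
cos c = sin φ₁ sin φ₂ + cos φ₁ cos φ₂ cos Δλ = (0.5000)(0.5000) + (0.8660)(0.8660)(0.2588) = 0.44411,
so c = arccos(0.44411) = 1.11061 rad.
Distance = R·c = 6371 × 1.1106 ≈ 7076 km.

7076 km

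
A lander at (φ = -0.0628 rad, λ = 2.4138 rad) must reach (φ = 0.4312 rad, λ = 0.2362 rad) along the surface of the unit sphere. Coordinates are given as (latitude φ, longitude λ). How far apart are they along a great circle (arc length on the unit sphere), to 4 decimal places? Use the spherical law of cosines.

2.1451

Let φ₁ = -0.0628 rad, φ₂ = 0.4312 rad, and Δλ = -2.1776 rad.
cos c = sin φ₁ sin φ₂ + cos φ₁ cos φ₂ cos Δλ = (-0.0628)(0.4180) + (0.9980)(0.9085)(-0.5702) = -0.54326,
so c = arccos(-0.54326) = 2.14511 rad.
On the unit sphere the arc length equals the central angle: 2.1451.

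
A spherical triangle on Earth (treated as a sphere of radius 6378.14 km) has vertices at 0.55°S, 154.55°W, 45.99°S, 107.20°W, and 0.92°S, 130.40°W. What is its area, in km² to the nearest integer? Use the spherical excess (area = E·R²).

7701116 km²

Side lengths (central angles): a = 0.8631, b = 0.4215, c = 1.0729 rad; semiperimeter s = 1.1787.
By l'Huilier's theorem, tan(E/4) = √[tan(s/2) tan((s−a)/2) tan((s−b)/2) tan((s−c)/2)], giving spherical excess E = 0.1893 rad.
Area = E·R² = 0.1893 × (6378.14)² ≈ 7701116 km².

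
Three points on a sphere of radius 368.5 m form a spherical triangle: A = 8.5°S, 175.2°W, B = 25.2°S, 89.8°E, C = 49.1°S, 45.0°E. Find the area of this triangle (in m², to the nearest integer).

Side lengths (central angles): a = 0.7345, b = 1.9637, c = 1.5859 rad; semiperimeter s = 2.1420.
By l'Huilier's theorem, tan(E/4) = √[tan(s/2) tan((s−a)/2) tan((s−b)/2) tan((s−c)/2)], giving spherical excess E = 0.7864 rad.
Area = E·R² = 0.7864 × (368.5)² ≈ 106782 m².

106782 m²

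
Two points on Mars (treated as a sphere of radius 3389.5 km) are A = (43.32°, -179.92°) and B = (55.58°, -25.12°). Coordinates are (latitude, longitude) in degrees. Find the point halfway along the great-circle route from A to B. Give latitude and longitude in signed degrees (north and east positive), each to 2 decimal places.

77.92°, -131.84°

Central angle δ = 1.3757 rad. Interpolating on the sphere with fraction f = 0.5:
P = [sin((1−f)δ)·A + sin(fδ)·B] / sin δ = 0.6472·A + 0.6472·B in Cartesian coordinates,
giving P = (-0.1396, -0.1559, 0.9778), i.e. latitude 77.92°, longitude -131.84°.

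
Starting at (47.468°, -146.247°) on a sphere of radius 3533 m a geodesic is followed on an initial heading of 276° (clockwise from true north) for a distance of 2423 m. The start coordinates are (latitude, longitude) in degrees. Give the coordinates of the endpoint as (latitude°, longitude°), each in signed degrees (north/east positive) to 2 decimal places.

Angular distance δ = d/R = 2423/3533 = 0.68582 rad; initial bearing θ = 4.8171 rad.
sin φ₂ = sin φ₁ cos δ + cos φ₁ sin δ cos θ = (0.7369)(0.7739) + (0.6760)(0.6333)(0.1045) = 0.6150, so φ₂ = 37.95°.
Δλ = atan2(sin θ sin δ cos φ₁, cos δ − sin φ₁ sin φ₂) = atan2(-0.4258, 0.3207) = -53.014°.
λ₂ = -146.247° − 53.014° = -199.26° → 160.74° after wrapping to (−180°, 180°].

37.95°, 160.74°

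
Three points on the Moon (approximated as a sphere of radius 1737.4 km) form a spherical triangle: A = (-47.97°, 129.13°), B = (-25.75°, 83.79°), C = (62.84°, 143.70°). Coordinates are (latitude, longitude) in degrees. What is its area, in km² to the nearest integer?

Side lengths (central angles): a = 1.7522, b = 1.9445, c = 0.7279 rad; semiperimeter s = 2.2123.
By l'Huilier's theorem, tan(E/4) = √[tan(s/2) tan((s−a)/2) tan((s−b)/2) tan((s−c)/2)], giving spherical excess E = 0.9431 rad.
Area = E·R² = 0.9431 × (1737.4)² ≈ 2846931 km².

2846931 km²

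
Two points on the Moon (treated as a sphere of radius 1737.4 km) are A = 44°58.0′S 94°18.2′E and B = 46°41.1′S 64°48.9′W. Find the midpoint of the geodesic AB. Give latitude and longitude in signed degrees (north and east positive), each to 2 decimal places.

-79.98°, 19.53°

The central angle between A and B is δ = 1.5101 rad.
With f = 0.5, the slerp weights are sin((1−f)δ)/sin δ = 0.6866 and sin(fδ)/sin δ = 0.6866.
Weighted sum of the unit vectors: (0.6866)·(-0.0531,0.7055,-0.7067) + (0.6866)·(0.2919,-0.6208,-0.7276) = (0.1640, 0.0582, -0.9847).
Converting back: φ = atan2(z, √(x²+y²)) = -79.98°, λ = atan2(y, x) = 19.53°.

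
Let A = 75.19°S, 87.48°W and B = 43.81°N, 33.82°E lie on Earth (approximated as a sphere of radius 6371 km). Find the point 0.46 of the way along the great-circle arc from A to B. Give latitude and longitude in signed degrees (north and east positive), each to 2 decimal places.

The central angle between A and B is δ = 2.4420 rad.
With f = 0.46, the slerp weights are sin((1−f)δ)/sin δ = 1.5039 and sin(fδ)/sin δ = 1.4001.
Weighted sum of the unit vectors: (1.5039)·(0.0112,-0.2554,-0.9668) + (1.4001)·(0.5995,0.4017,0.6923) = (0.8563, 0.1783, -0.4847).
Converting back: φ = atan2(z, √(x²+y²)) = -28.99°, λ = atan2(y, x) = 11.76°.

-28.99°, 11.76°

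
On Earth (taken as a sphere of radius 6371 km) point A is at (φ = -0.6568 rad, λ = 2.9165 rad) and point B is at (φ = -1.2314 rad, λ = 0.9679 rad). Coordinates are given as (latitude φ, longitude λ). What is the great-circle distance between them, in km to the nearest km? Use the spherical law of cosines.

6829 km

Let φ₁ = -0.6568 rad, φ₂ = -1.2314 rad, and Δλ = -1.9486 rad.
cos c = sin φ₁ sin φ₂ + cos φ₁ cos φ₂ cos Δλ = (-0.6106)(-0.9430) + (0.7920)(0.3329)(-0.3689) = 0.47850,
so c = arccos(0.47850) = 1.07185 rad.
Distance = R·c = 6371 × 1.0719 ≈ 6829 km.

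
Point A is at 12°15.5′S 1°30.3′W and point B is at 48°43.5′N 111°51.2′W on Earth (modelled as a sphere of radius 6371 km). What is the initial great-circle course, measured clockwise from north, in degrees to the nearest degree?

318°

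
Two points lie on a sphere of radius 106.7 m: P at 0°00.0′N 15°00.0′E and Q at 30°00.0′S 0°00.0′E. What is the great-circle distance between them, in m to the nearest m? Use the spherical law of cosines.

62 m

Let φ₁ = 0.0000 rad, φ₂ = -0.5236 rad, and Δλ = -0.2618 rad.
cos c = sin φ₁ sin φ₂ + cos φ₁ cos φ₂ cos Δλ = (0.0000)(-0.5000) + (1.0000)(0.8660)(0.9659) = 0.83652,
so c = arccos(0.83652) = 0.57990 rad.
Distance = R·c = 106.7 × 0.5799 ≈ 62 m.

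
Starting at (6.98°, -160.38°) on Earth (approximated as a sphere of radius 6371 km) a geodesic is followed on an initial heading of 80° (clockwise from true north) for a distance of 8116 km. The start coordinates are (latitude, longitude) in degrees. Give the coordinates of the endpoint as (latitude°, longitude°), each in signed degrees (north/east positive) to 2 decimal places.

Angular distance δ = d/R = 8116/6371 = 1.27390 rad; initial bearing θ = 1.3963 rad.
sin φ₂ = sin φ₁ cos δ + cos φ₁ sin δ cos θ = (0.1215)(0.2926) + (0.9926)(0.9562)(0.1736) = 0.2004, so φ₂ = 11.56°.
Δλ = atan2(sin θ sin δ cos φ₁, cos δ − sin φ₁ sin φ₂) = atan2(0.9347, 0.2682) = 73.990°.
λ₂ = -160.380° + 73.990° = -86.39°.

11.56°, -86.39°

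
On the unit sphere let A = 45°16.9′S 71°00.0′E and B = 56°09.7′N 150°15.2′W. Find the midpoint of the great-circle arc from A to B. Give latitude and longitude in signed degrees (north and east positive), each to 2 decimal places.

14.48°, 123.18°

The central angle between A and B is δ = 2.6568 rad.
With f = 0.5, the slerp weights are sin((1−f)δ)/sin δ = 2.0831 and sin(fδ)/sin δ = 2.0831.
Weighted sum of the unit vectors: (2.0831)·(0.2291,0.6653,-0.7106) + (2.0831)·(-0.4835,-0.2763,0.8306) = (-0.5299, 0.8103, 0.2501).
Converting back: φ = atan2(z, √(x²+y²)) = 14.48°, λ = atan2(y, x) = 123.18°.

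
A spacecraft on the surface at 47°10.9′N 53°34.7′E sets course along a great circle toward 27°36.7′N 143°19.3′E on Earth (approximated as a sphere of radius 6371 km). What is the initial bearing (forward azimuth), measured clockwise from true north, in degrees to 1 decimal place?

70.6°

Δλ = 89.743° = 1.5663 rad.
y = sin Δλ · cos φ₂ = (1.0000)(0.8861) = 0.8861
x = cos φ₁ sin φ₂ − sin φ₁ cos φ₂ cos Δλ = (0.6797)(0.4635) − (0.7335)(0.8861)(0.0045) = 0.3121
θ = atan2(y, x) = 70.60°, so the bearing is 70.6°.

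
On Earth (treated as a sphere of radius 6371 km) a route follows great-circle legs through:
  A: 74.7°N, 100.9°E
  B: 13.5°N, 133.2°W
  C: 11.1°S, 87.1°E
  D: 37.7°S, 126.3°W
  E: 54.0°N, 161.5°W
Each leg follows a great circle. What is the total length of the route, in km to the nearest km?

49474 km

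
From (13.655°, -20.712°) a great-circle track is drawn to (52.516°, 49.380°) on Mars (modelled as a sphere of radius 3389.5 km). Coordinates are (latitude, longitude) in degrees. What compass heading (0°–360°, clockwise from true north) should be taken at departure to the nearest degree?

Δλ = 70.092° = 1.2233 rad.
y = sin Δλ · cos φ₂ = (0.9402)(0.6085) = 0.5722
x = cos φ₁ sin φ₂ − sin φ₁ cos φ₂ cos Δλ = (0.9717)(0.7935) − (0.2361)(0.6085)(0.3405) = 0.7222
θ = atan2(y, x) = 38.39°, so the bearing is 38°.

38°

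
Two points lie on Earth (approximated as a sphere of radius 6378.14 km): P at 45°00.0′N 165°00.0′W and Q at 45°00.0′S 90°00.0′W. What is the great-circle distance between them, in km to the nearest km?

12440 km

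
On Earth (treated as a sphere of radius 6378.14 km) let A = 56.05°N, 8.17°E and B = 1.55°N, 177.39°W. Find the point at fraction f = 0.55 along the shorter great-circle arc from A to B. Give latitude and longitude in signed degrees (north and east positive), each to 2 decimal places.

56.38°, 177.18°

The central angle between A and B is δ = 2.1332 rad.
With f = 0.55, the slerp weights are sin((1−f)δ)/sin δ = 0.9683 and sin(fδ)/sin δ = 1.0899.
Weighted sum of the unit vectors: (0.9683)·(0.5528,0.0794,0.8295) + (1.0899)·(-0.9986,-0.0455,0.0270) = (-0.5531, 0.0272, 0.8327).
Converting back: φ = atan2(z, √(x²+y²)) = 56.38°, λ = atan2(y, x) = 177.18°.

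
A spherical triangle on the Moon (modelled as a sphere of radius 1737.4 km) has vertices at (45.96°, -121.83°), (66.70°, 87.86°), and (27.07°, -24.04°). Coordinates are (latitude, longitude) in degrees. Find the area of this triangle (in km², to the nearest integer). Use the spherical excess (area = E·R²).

Side lengths (central angles): a = 1.2801, b = 1.3251, c = 1.1359 rad; semiperimeter s = 1.8705.
By l'Huilier's theorem, tan(E/4) = √[tan(s/2) tan((s−a)/2) tan((s−b)/2) tan((s−c)/2)], giving spherical excess E = 0.8304 rad.
Area = E·R² = 0.8304 × (1737.4)² ≈ 2506711 km².

2506711 km²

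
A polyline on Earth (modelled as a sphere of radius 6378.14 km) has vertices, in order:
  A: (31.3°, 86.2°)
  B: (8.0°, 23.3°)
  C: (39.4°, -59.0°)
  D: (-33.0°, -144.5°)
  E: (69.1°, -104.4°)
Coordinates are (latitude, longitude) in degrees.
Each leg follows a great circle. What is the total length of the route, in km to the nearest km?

Leg A→B: central angle 1.0953 rad, distance 6986.1 km.
Leg B→C: central angle 1.3788 rad, distance 8793.9 km.
Leg C→D: central angle 1.8701 rad, distance 11927.7 km.
Leg D→E: central angle 1.8545 rad, distance 11828.5 km.
Total: 6986.1 + 8793.9 + 11927.7 + 11828.5 ≈ 39536 km.

39536 km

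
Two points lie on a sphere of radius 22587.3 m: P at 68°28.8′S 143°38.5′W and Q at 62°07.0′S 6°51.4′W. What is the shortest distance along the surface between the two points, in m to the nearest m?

With latitudes φ₁ = -68.480°, φ₂ = -62.117° and longitude difference Δλ = 136.785°:
Haversine: a = sin²(Δφ/2) + cos φ₁ cos φ₂ sin²(Δλ/2) = 0.0031 + (0.3668)(0.4677)(0.8644) = 0.15137.
Central angle c = 2·arcsin(√a) = 0.79923 rad.
Distance = R·c = 22587.3 × 0.7992 ≈ 18052 m.

18052 m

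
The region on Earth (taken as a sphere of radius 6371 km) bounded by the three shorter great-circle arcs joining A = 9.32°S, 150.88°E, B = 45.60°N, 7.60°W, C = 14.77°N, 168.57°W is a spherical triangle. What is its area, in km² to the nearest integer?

64080421 km²

Side lengths (central angles): a = 2.0459, b = 0.8179, c = 2.4310 rad; semiperimeter s = 2.6474.
By l'Huilier's theorem, tan(E/4) = √[tan(s/2) tan((s−a)/2) tan((s−b)/2) tan((s−c)/2)], giving spherical excess E = 1.5787 rad.
Area = E·R² = 1.5787 × (6371)² ≈ 64080421 km².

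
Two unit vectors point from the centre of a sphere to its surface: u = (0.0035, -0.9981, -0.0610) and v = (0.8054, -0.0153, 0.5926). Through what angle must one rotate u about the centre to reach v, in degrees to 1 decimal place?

u·v = -0.0181; |u| = 1.0000, |v| = 1.0000.
cos θ = (u·v)/(|u||v|) = -0.0181, so θ = 91.0°.

91.0°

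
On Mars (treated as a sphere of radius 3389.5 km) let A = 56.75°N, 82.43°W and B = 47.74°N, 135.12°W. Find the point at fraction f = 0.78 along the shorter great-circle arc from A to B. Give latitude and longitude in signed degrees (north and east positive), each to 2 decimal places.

51.59°, -125.76°

The central angle between A and B is δ = 0.5690 rad.
With f = 0.78, the slerp weights are sin((1−f)δ)/sin δ = 0.2317 and sin(fδ)/sin δ = 0.7970.
Weighted sum of the unit vectors: (0.2317)·(0.0722,-0.5435,0.8363) + (0.7970)·(-0.4765,-0.4745,0.7401) = (-0.3630, -0.5041, 0.7836).
Converting back: φ = atan2(z, √(x²+y²)) = 51.59°, λ = atan2(y, x) = -125.76°.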